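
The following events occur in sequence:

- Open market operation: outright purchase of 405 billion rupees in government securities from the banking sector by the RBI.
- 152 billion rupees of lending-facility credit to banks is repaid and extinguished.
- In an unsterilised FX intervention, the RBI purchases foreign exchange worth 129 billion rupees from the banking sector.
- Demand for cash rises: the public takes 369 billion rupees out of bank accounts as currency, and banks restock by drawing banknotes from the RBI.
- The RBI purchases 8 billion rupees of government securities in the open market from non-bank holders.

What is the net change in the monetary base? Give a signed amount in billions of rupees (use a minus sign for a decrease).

+390 billion

RBI balance sheet:
  Assets:      Securities +413B, Loans to banks −152B, Foreign assets +129B
  Liabilities: Bank reserves +21B, Currency in circulation +369B
Monetary base = currency + reserves: +369B + (+21B) = +390 billion.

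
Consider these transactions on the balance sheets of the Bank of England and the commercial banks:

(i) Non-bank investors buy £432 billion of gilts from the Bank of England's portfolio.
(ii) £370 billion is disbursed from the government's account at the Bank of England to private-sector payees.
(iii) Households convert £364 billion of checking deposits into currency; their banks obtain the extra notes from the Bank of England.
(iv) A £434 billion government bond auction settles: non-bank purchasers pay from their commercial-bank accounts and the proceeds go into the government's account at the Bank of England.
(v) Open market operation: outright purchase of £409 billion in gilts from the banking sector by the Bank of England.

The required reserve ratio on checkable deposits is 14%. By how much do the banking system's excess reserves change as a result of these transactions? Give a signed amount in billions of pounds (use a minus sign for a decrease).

Asset sale (to non-banks) £432 billion: reserves −£432B, deposits −£432B.
Government spending £370 billion: reserves +£370B, deposits +£370B.
Currency withdrawal £364 billion: reserves −£364B, deposits −£364B.
Government account inflow £434 billion: reserves −£434B, deposits −£434B.
OMO purchase (from banks) £409 billion: reserves +£409B, deposits 0.
Totals: Δreserves = −£451B, Δdeposits = −£860B.
Δrequired reserves = 14% × −£860B = −£120.4B.
Δexcess reserves = Δreserves − Δrequired = −£451B − (−£120.4B) = -£330.6 billion.

-£330.6 billion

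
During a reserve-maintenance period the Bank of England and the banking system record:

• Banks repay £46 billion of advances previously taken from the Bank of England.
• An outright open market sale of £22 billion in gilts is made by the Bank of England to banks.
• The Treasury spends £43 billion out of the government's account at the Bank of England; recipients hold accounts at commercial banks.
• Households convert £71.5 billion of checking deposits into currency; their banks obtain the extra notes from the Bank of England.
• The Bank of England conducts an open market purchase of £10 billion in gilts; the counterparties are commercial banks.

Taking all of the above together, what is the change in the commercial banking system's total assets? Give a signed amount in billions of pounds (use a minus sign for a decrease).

-£74.5 billion

Discount-window repayment £46 billion: bank balance sheets shrink → −£46B.
OMO sale (to banks) £22 billion: just an asset swap on bank balance sheets → 0.
Government spending £43 billion: bank balance sheets expand → +£43B.
Currency withdrawal £71.5 billion: bank balance sheets shrink → −£71.5B.
OMO purchase (from banks) £10 billion: just an asset swap on bank balance sheets → 0.
Net: −46 + 0 + 43 − 71.5 + 0 = -£74.5 billion.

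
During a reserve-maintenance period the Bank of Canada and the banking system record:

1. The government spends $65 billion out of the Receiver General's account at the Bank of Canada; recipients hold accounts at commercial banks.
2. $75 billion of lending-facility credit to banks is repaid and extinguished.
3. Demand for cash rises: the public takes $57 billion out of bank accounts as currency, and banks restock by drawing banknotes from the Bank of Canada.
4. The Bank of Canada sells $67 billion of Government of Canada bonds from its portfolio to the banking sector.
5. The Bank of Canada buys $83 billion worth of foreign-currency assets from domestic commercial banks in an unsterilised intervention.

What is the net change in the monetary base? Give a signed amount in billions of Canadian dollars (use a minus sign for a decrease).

+$6 billion

Government spending $65 billion: a non-base liability converts back to reserves → +$65B.
Discount-window repayment $75 billion: Bank of Canada balance sheet contracts → −$75B.
Currency withdrawal $57 billion: just a shift between currency and reserves — both are base money → 0.
OMO sale (to banks) $67 billion: Bank of Canada balance sheet contracts → −$67B.
FX purchase $83 billion: Bank of Canada balance sheet expands → +$83B.
Net: 65 − 75 + 0 − 67 + 83 = +$6 billion.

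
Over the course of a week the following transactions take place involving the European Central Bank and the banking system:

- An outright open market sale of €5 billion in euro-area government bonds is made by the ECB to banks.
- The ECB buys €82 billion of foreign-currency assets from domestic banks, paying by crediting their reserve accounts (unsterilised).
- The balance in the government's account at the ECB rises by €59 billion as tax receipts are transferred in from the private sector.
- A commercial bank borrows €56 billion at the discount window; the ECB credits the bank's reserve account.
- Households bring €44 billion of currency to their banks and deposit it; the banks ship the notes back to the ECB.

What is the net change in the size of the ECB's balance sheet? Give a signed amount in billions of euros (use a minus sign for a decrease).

OMO sale (to banks) €5 billion: an ECB asset is shed → −€5B.
FX purchase €82 billion: an ECB asset is acquired → +€82B.
Government account inflow €59 billion: only the composition of liabilities changes → 0.
Discount-window loan €56 billion: an ECB asset is acquired → +€56B.
Currency deposit €44 billion: only the composition of liabilities changes → 0.
Net: −5 + 82 + 0 + 56 + 0 = +€133 billion.

+€133 billion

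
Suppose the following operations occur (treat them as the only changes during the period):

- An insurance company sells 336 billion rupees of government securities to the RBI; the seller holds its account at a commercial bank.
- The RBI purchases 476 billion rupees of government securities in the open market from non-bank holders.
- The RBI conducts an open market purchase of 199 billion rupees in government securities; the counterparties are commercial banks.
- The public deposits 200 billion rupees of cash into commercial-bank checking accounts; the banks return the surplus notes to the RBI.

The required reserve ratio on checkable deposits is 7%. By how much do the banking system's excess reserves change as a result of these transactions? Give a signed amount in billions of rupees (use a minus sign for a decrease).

+1140.16 billion

Asset purchase (from non-banks) 336 billion rupees: reserves +336B, deposits +336B.
Asset purchase (from non-banks) 476 billion rupees: reserves +476B, deposits +476B.
OMO purchase (from banks) 199 billion rupees: reserves +199B, deposits 0.
Currency deposit 200 billion rupees: reserves +200B, deposits +200B.
Totals: Δreserves = +1211B, Δdeposits = +1012B.
Δrequired reserves = 7% × +1012B = +70.84B.
Δexcess reserves = Δreserves − Δrequired = +1211B − (+70.84B) = +1140.16 billion.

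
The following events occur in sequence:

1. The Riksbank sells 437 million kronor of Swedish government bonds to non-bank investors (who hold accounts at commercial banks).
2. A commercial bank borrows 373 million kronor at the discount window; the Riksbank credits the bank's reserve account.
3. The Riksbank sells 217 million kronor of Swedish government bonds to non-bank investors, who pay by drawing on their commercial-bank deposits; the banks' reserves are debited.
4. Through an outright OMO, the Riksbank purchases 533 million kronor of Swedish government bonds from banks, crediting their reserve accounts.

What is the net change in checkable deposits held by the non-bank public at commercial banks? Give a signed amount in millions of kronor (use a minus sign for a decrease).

-654 million

Asset sale (to non-banks) 437 million kronor: non-bank counterparties' bank balances fall → −437M.
Discount-window loan 373 million kronor: the counterparty is a bank, so public deposits are unchanged → 0.
Asset sale (to non-banks) 217 million kronor: non-bank counterparties' bank balances fall → −217M.
OMO purchase (from banks) 533 million kronor: the counterparty is a bank, so public deposits are unchanged → 0.
Net: −437 + 0 − 217 + 0 = -654 million.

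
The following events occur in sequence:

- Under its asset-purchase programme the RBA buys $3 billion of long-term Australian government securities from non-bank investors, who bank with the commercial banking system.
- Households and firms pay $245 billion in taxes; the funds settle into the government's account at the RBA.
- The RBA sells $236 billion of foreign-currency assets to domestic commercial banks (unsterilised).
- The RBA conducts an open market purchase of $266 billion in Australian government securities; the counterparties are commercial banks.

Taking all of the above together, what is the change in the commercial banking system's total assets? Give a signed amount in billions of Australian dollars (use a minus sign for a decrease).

-$242 billion

Asset purchase (from non-banks) $3 billion: bank balance sheets expand → +$3B.
Government account inflow $245 billion: bank balance sheets shrink → −$245B.
FX sale $236 billion: just an asset swap on bank balance sheets → 0.
OMO purchase (from banks) $266 billion: just an asset swap on bank balance sheets → 0.
Net: 3 − 245 + 0 + 0 = -$242 billion.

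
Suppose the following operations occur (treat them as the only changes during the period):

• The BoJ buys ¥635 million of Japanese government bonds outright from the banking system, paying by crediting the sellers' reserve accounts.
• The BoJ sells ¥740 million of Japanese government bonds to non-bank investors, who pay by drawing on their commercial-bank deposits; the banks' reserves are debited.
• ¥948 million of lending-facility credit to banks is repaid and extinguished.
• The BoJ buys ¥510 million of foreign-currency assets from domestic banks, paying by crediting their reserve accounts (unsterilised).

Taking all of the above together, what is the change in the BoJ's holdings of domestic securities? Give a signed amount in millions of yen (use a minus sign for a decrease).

-¥105 million

BoJ balance sheet:
  Assets:      Securities −¥105M, Loans to banks −¥948M, Foreign assets +¥510M
  Liabilities: Bank reserves −¥543M
So the change in the BoJ's holdings of domestic securities is -¥105 million.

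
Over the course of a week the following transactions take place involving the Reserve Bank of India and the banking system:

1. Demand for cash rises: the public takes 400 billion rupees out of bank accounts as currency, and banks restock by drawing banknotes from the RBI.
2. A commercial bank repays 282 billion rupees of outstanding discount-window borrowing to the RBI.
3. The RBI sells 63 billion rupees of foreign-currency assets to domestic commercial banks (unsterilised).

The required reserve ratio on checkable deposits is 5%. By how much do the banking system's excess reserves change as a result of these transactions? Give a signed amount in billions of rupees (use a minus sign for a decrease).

-725 billion

Currency withdrawal 400 billion rupees: reserves −400B, deposits −400B.
Discount-window repayment 282 billion rupees: reserves −282B, deposits 0.
FX sale 63 billion rupees: reserves −63B, deposits 0.
Totals: Δreserves = −745B, Δdeposits = −400B.
Δrequired reserves = 5% × −400B = −20B.
Δexcess reserves = Δreserves − Δrequired = −745B − (−20B) = -725 billion.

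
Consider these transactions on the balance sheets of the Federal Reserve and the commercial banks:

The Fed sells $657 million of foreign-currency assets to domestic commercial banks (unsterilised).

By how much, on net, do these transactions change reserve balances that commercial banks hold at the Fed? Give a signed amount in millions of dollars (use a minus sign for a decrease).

-$657 million

Fed balance sheet:
  Assets:      Foreign assets −$657M
  Liabilities: Bank reserves −$657M
So the change in reserve balances that commercial banks hold at the Fed is -$657 million.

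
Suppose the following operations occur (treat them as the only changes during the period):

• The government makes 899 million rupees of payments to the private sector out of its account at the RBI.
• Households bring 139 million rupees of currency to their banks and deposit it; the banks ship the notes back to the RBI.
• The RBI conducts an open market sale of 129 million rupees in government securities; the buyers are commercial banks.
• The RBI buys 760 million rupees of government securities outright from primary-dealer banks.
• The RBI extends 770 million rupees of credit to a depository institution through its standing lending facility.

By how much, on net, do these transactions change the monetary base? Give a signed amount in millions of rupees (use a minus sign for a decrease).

RBI balance sheet:
  Assets:      Securities +631M, Loans to banks +770M
  Liabilities: Bank reserves +2439M, Currency in circulation −139M, Government deposits −899M
Commercial banking system:
  Assets:      Reserves at CB +2439M, Securities −631M
  Liabilities: Checkable deposits +1038M, Borrowings from CB +770M
Monetary base = currency + reserves: −139M + (+2439M) = +2300 million.

+2300 million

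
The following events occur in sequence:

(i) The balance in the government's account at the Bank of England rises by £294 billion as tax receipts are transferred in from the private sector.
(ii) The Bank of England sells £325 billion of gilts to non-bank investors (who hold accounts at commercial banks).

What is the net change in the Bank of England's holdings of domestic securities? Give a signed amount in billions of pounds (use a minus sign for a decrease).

Government account inflow £294 billion: the Bank of England's securities portfolio is untouched → 0.
Asset sale (to non-banks) £325 billion: securities removed from the Bank of England's portfolio → −£325B.
Net: 0 − 325 = -£325 billion.

-£325 billion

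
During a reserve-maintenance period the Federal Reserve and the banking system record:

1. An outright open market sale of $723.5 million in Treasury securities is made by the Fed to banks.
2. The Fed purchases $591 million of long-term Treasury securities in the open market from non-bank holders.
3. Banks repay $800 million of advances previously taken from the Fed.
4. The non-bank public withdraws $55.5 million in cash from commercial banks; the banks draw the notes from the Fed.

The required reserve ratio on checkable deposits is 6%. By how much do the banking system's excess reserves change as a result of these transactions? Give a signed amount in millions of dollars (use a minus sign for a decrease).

-$1020.13 million

OMO sale (to banks) $723.5 million: reserves −$723.5M, deposits 0.
Asset purchase (from non-banks) $591 million: reserves +$591M, deposits +$591M.
Discount-window repayment $800 million: reserves −$800M, deposits 0.
Currency withdrawal $55.5 million: reserves −$55.5M, deposits −$55.5M.
Totals: Δreserves = −$988M, Δdeposits = +$535.5M.
Δrequired reserves = 6% × +$535.5M = +$32.13M.
Δexcess reserves = Δreserves − Δrequired = −$988M − (+$32.13M) = -$1020.13 million.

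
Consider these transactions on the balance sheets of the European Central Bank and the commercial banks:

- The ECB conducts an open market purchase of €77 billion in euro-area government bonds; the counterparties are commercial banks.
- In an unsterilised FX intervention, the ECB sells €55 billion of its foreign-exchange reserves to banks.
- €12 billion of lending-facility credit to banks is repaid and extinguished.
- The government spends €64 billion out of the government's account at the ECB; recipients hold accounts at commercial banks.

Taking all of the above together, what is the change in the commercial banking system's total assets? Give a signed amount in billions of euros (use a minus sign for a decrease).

OMO purchase (from banks) €77 billion: just an asset swap on bank balance sheets → 0.
FX sale €55 billion: just an asset swap on bank balance sheets → 0.
Discount-window repayment €12 billion: bank balance sheets shrink → −€12B.
Government spending €64 billion: bank balance sheets expand → +€64B.
Net: 0 + 0 − 12 + 64 = +€52 billion.

+€52 billion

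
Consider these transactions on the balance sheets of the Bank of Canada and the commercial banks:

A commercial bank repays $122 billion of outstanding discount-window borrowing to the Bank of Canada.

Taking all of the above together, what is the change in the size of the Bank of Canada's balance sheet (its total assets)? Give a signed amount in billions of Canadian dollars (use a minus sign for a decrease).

-$122 billion

Bank of Canada balance sheet:
  Assets:      Loans to banks −$122B
  Liabilities: Bank reserves −$122B
Change in total Bank of Canada assets = -$122 billion.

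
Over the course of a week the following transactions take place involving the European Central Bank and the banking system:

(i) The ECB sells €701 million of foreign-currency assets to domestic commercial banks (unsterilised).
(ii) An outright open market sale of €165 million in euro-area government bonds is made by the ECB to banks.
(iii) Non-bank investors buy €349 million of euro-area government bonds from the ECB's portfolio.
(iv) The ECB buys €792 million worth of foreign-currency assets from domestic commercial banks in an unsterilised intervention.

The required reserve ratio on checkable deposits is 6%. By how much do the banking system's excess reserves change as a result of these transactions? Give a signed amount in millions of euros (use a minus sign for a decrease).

-€402.06 million

FX sale €701 million: reserves −€701M, deposits 0.
OMO sale (to banks) €165 million: reserves −€165M, deposits 0.
Asset sale (to non-banks) €349 million: reserves −€349M, deposits −€349M.
FX purchase €792 million: reserves +€792M, deposits 0.
Totals: Δreserves = −€423M, Δdeposits = −€349M.
Δrequired reserves = 6% × −€349M = −€20.94M.
Δexcess reserves = Δreserves − Δrequired = −€423M − (−€20.94M) = -€402.06 million.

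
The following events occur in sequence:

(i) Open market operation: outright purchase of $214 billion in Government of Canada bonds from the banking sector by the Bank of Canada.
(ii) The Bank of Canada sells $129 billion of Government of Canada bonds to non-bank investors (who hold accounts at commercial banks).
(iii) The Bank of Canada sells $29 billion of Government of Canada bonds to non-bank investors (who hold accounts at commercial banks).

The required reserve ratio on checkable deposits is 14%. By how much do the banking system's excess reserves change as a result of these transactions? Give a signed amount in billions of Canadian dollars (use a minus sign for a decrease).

+$78.12 billion

OMO purchase (from banks) $214 billion: reserves +$214B, deposits 0.
Asset sale (to non-banks) $129 billion: reserves −$129B, deposits −$129B.
Asset sale (to non-banks) $29 billion: reserves −$29B, deposits −$29B.
Totals: Δreserves = +$56B, Δdeposits = −$158B.
Δrequired reserves = 14% × −$158B = −$22.12B.
Δexcess reserves = Δreserves − Δrequired = +$56B − (−$22.12B) = +$78.12 billion.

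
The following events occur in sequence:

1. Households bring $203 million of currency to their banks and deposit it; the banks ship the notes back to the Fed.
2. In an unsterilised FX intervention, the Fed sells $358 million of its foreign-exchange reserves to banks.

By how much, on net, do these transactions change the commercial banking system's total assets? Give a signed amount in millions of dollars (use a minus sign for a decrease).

Fed balance sheet:
  Assets:      Foreign assets −$358M
  Liabilities: Bank reserves −$155M, Currency in circulation −$203M
Commercial banking system:
  Assets:      Reserves at CB −$155M, Foreign assets +$358M
  Liabilities: Checkable deposits +$203M
Change in total bank assets = +$203 million.

+$203 million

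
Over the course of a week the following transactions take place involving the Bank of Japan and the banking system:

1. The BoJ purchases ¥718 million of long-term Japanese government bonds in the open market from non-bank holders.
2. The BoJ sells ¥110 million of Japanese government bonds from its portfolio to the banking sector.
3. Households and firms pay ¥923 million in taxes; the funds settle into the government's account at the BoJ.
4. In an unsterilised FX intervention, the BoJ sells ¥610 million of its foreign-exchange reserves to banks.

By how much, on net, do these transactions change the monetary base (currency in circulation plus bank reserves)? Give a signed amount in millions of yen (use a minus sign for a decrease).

-¥925 million

BoJ balance sheet:
  Assets:      Securities +¥608M, Foreign assets −¥610M
  Liabilities: Bank reserves −¥925M, Government deposits +¥923M
Commercial banking system:
  Assets:      Reserves at CB −¥925M, Securities +¥110M, Foreign assets +¥610M
  Liabilities: Checkable deposits −¥205M
Monetary base = currency + reserves: 0 + (−¥925M) = -¥925 million.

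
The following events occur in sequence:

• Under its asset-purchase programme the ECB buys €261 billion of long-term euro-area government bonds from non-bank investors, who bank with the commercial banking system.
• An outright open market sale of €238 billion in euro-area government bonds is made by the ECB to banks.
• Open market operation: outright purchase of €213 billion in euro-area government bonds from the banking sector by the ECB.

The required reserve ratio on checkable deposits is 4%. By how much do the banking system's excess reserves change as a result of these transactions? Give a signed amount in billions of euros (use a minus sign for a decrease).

Asset purchase (from non-banks) €261 billion: reserves +€261B, deposits +€261B.
OMO sale (to banks) €238 billion: reserves −€238B, deposits 0.
OMO purchase (from banks) €213 billion: reserves +€213B, deposits 0.
Totals: Δreserves = +€236B, Δdeposits = +€261B.
Δrequired reserves = 4% × +€261B = +€10.44B.
Δexcess reserves = Δreserves − Δrequired = +€236B − (+€10.44B) = +€225.56 billion.

+€225.56 billion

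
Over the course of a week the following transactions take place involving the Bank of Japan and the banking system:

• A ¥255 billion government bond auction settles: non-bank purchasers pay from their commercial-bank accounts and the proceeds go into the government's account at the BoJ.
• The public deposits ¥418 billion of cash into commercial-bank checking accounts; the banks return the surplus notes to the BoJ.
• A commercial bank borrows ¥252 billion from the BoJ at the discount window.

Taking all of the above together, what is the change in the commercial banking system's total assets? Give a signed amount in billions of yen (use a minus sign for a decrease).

+¥415 billion

BoJ balance sheet:
  Assets:      Loans to banks +¥252B
  Liabilities: Bank reserves +¥415B, Currency in circulation −¥418B, Government deposits +¥255B
Commercial banking system:
  Assets:      Reserves at CB +¥415B
  Liabilities: Checkable deposits +¥163B, Borrowings from CB +¥252B
Change in total bank assets = +¥415 billion.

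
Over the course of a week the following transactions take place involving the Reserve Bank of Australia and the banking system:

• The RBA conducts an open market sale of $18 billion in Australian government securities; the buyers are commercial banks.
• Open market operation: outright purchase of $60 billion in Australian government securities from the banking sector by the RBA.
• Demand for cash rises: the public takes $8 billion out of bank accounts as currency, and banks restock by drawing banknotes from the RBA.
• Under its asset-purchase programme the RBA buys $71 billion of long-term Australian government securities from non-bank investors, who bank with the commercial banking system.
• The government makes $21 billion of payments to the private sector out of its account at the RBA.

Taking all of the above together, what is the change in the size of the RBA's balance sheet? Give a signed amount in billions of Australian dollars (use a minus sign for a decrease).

RBA balance sheet:
  Assets:      Securities +$113B
  Liabilities: Bank reserves +$126B, Currency in circulation +$8B, Government deposits −$21B
Change in total RBA assets = +$113 billion.

+$113 billion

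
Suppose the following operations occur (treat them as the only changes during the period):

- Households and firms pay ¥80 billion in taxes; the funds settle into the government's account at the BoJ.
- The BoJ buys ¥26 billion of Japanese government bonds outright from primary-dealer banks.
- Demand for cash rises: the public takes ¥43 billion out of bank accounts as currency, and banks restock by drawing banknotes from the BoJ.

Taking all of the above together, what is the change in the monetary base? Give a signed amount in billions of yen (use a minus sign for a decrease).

-¥54 billion

BoJ balance sheet:
  Assets:      Securities +¥26B
  Liabilities: Bank reserves −¥97B, Currency in circulation +¥43B, Government deposits +¥80B
Monetary base = currency + reserves: +¥43B + (−¥97B) = -¥54 billion.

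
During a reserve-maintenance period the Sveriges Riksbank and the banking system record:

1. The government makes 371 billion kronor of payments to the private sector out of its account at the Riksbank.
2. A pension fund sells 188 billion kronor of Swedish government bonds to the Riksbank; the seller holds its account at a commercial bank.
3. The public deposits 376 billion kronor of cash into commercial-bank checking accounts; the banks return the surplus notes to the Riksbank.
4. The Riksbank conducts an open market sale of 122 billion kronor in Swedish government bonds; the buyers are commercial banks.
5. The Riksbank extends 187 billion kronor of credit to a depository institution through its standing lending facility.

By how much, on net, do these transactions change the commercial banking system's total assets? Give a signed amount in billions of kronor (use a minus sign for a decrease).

Riksbank balance sheet:
  Assets:      Securities +66B, Loans to banks +187B
  Liabilities: Bank reserves +1000B, Currency in circulation −376B, Government deposits −371B
Commercial banking system:
  Assets:      Reserves at CB +1000B, Securities +122B
  Liabilities: Checkable deposits +935B, Borrowings from CB +187B
Change in total bank assets = +1122 billion.

+1122 billion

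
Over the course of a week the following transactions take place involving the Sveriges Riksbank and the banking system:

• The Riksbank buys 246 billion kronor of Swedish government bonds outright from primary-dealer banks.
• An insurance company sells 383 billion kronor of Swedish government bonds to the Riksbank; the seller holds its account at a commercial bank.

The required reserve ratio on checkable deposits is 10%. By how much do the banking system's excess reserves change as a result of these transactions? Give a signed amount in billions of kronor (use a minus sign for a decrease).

OMO purchase (from banks) 246 billion kronor: reserves +246B, deposits 0.
Asset purchase (from non-banks) 383 billion kronor: reserves +383B, deposits +383B.
Totals: Δreserves = +629B, Δdeposits = +383B.
Δrequired reserves = 10% × +383B = +38.3B.
Δexcess reserves = Δreserves − Δrequired = +629B − (+38.3B) = +590.7 billion.

+590.7 billion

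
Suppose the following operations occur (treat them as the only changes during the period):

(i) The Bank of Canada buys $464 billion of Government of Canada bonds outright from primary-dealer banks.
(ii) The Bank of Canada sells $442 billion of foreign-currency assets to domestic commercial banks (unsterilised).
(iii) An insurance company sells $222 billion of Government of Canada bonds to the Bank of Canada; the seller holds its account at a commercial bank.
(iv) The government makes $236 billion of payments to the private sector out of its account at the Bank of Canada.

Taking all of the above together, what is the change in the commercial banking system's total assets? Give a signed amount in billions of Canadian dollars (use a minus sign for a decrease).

OMO purchase (from banks) $464 billion: just an asset swap on bank balance sheets → 0.
FX sale $442 billion: just an asset swap on bank balance sheets → 0.
Asset purchase (from non-banks) $222 billion: bank balance sheets expand → +$222B.
Government spending $236 billion: bank balance sheets expand → +$236B.
Net: 0 + 0 + 222 + 236 = +$458 billion.

+$458 billion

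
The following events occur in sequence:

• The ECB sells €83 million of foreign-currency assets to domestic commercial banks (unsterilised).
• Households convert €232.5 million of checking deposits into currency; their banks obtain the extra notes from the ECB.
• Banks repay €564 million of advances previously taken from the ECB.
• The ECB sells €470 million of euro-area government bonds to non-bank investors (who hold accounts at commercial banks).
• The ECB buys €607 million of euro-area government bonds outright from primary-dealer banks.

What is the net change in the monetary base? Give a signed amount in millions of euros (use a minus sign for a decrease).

-€510 million

FX sale €83 million: ECB balance sheet contracts → −€83M.
Currency withdrawal €232.5 million: just a shift between currency and reserves — both are base money → 0.
Discount-window repayment €564 million: ECB balance sheet contracts → −€564M.
Asset sale (to non-banks) €470 million: ECB balance sheet contracts → −€470M.
OMO purchase (from banks) €607 million: ECB balance sheet expands → +€607M.
Net: −83 + 0 − 564 − 470 + 607 = -€510 million.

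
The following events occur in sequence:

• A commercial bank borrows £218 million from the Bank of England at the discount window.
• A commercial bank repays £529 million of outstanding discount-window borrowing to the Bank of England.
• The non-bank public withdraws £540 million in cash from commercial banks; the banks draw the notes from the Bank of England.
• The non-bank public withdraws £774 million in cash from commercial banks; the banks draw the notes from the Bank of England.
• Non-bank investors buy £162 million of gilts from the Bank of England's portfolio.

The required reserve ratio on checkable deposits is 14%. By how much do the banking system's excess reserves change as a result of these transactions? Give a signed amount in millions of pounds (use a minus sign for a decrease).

Discount-window loan £218 million: reserves +£218M, deposits 0.
Discount-window repayment £529 million: reserves −£529M, deposits 0.
Currency withdrawal £540 million: reserves −£540M, deposits −£540M.
Currency withdrawal £774 million: reserves −£774M, deposits −£774M.
Asset sale (to non-banks) £162 million: reserves −£162M, deposits −£162M.
Totals: Δreserves = −£1787M, Δdeposits = −£1476M.
Δrequired reserves = 14% × −£1476M = −£206.64M.
Δexcess reserves = Δreserves − Δrequired = −£1787M − (−£206.64M) = -£1580.36 million.

-£1580.36 million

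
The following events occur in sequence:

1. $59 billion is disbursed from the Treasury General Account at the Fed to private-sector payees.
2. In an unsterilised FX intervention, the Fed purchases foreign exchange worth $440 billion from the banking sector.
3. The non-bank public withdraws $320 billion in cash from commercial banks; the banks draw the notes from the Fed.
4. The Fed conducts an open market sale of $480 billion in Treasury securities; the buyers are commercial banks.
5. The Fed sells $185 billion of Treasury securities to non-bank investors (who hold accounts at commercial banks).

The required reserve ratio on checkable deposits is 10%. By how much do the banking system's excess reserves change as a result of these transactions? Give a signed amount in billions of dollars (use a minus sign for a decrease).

-$441.4 billion

Government spending $59 billion: reserves +$59B, deposits +$59B.
FX purchase $440 billion: reserves +$440B, deposits 0.
Currency withdrawal $320 billion: reserves −$320B, deposits −$320B.
OMO sale (to banks) $480 billion: reserves −$480B, deposits 0.
Asset sale (to non-banks) $185 billion: reserves −$185B, deposits −$185B.
Totals: Δreserves = −$486B, Δdeposits = −$446B.
Δrequired reserves = 10% × −$446B = −$44.6B.
Δexcess reserves = Δreserves − Δrequired = −$486B − (−$44.6B) = -$441.4 billion.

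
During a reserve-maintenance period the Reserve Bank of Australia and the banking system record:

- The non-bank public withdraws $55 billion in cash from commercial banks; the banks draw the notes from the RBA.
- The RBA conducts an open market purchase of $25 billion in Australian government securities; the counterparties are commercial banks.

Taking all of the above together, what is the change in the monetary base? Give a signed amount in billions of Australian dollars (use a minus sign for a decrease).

+$25 billion

RBA balance sheet:
  Assets:      Securities +$25B
  Liabilities: Bank reserves −$30B, Currency in circulation +$55B
Commercial banking system:
  Assets:      Reserves at CB −$30B, Securities −$25B
  Liabilities: Checkable deposits −$55B
Monetary base = currency + reserves: +$55B + (−$30B) = +$25 billion.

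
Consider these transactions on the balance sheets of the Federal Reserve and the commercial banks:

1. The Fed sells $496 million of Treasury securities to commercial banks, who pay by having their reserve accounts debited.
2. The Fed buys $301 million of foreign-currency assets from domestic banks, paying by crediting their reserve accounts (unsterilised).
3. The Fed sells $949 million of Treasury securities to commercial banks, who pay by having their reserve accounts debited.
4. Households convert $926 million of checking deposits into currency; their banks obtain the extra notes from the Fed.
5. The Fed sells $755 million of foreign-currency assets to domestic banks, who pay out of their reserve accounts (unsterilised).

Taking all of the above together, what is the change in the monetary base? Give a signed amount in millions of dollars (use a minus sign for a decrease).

-$1899 million

Fed balance sheet:
  Assets:      Securities −$1445M, Foreign assets −$454M
  Liabilities: Bank reserves −$2825M, Currency in circulation +$926M
Commercial banking system:
  Assets:      Reserves at CB −$2825M, Securities +$1445M, Foreign assets +$454M
  Liabilities: Checkable deposits −$926M
Monetary base = currency + reserves: +$926M + (−$2825M) = -$1899 million.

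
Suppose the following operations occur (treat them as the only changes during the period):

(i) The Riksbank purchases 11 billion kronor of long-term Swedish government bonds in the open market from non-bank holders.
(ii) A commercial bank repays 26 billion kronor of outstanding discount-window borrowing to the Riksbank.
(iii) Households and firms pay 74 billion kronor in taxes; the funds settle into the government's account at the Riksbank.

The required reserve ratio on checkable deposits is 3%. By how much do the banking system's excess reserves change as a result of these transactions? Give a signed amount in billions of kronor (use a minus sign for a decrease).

-87.11 billion

Asset purchase (from non-banks) 11 billion kronor: reserves +11B, deposits +11B.
Discount-window repayment 26 billion kronor: reserves −26B, deposits 0.
Government account inflow 74 billion kronor: reserves −74B, deposits −74B.
Totals: Δreserves = −89B, Δdeposits = −63B.
Δrequired reserves = 3% × −63B = −1.89B.
Δexcess reserves = Δreserves − Δrequired = −89B − (−1.89B) = -87.11 billion.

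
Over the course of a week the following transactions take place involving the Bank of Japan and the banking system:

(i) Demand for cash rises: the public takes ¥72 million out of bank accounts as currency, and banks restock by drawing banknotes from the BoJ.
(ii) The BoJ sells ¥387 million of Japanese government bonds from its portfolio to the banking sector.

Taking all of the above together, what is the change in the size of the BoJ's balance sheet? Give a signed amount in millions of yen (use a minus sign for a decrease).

BoJ balance sheet:
  Assets:      Securities −¥387M
  Liabilities: Bank reserves −¥459M, Currency in circulation +¥72M
Commercial banking system:
  Assets:      Reserves at CB −¥459M, Securities +¥387M
  Liabilities: Checkable deposits −¥72M
Change in total BoJ assets = -¥387 million.

-¥387 million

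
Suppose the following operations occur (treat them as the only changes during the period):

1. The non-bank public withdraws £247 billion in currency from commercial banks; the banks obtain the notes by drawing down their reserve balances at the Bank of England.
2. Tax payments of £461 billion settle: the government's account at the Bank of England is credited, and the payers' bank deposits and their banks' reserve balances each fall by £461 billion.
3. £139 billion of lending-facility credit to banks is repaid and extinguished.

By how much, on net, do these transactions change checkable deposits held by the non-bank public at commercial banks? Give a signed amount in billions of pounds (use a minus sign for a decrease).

Bank of England balance sheet:
  Assets:      Loans to banks −£139B
  Liabilities: Bank reserves −£847B, Currency in circulation +£247B, Government deposits +£461B
Commercial banking system:
  Assets:      Reserves at CB −£847B
  Liabilities: Checkable deposits −£708B, Borrowings from CB −£139B
So the change in checkable deposits held by the non-bank public at commercial banks is -£708 billion.

-£708 billion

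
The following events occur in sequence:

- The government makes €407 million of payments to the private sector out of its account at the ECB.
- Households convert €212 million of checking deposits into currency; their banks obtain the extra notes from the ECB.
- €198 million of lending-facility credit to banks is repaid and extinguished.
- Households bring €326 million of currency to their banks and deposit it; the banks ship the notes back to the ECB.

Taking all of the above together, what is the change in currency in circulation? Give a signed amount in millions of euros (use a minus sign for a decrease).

-€114 million

ECB balance sheet:
  Assets:      Loans to banks −€198M
  Liabilities: Bank reserves +€323M, Currency in circulation −€114M, Government deposits −€407M
So the change in currency in circulation is -€114 million.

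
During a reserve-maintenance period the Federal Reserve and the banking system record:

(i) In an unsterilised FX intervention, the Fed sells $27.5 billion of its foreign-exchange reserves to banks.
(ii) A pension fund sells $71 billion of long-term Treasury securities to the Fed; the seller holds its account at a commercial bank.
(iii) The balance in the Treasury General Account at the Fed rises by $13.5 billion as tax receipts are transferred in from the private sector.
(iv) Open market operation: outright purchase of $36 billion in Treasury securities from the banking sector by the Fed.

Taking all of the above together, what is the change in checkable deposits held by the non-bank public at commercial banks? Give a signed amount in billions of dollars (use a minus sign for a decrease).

+$57.5 billion

FX sale $27.5 billion: the counterparty is a bank, so public deposits are unchanged → 0.
Asset purchase (from non-banks) $71 billion: non-bank counterparties' bank balances rise → +$71B.
Government account inflow $13.5 billion: non-bank counterparties' bank balances fall → −$13.5B.
OMO purchase (from banks) $36 billion: the counterparty is a bank, so public deposits are unchanged → 0.
Net: 0 + 71 − 13.5 + 0 = +$57.5 billion.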